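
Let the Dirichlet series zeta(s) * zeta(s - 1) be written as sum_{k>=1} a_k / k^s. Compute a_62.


Convolution gives a_k = sum_{d | k} d * 1 = sum_{d | k} d = sigma(k), the sum of positive divisors of k.
For k = 62, the divisors are 1, 2, 31, 62, so
sigma(62) = 1 + 2 + 31 + 62 = 96.

96


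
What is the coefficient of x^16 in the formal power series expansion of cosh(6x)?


The Maclaurin series is cosh(t) = sum_{m>=0} t^(2m) / (2m)!, so substituting t = 6x, only even powers of x are nonzero, with coefficient of x^(2m) equal to 6^(2m) / (2m)!.
For x^16 the coefficient is 6^16/16! = 2821109907456/20922789888000 = 118098/875875.

118098/875875


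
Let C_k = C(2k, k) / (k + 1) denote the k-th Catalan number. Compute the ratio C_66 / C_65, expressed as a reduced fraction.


Using C_k = (2k)! / (k! (k+1)!), the ratio C_{k+1}/C_k simplifies to
C_{k+1}/C_k = [(2k+2)! / ((k+1)! (k+2)!)] * [k! (k+1)! / (2k)!]
 = (2k+2)(2k+1) / ((k+1)(k+2)) = 2(2k+1) / (k+2).
For k = 65: 2(2*65 + 1) / (65 + 2) = 262/67 = 262/67.

262/67


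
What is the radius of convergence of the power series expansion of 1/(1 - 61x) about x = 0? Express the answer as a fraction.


Expanding 1/(1 - 61x) = sum_{k>=0} 61^k x^k, the series converges when |61x| < 1, i.e., |x| < 1/61.
So the radius of convergence is 1/61 = 1/61.

1/61


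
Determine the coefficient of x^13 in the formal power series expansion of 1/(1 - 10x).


The geometric series identity gives 1/(1 - c x) = sum_{k>=0} c^k x^k, so the coefficient of x^k is c^k.
Here c = 10 and k = 13.
Computing: 10^13 = 10000000000000

10000000000000


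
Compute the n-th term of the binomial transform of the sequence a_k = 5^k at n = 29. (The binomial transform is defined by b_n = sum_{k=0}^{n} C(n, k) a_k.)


With a_k = 5^k, b_n = sum_{k=0}^{n} C(n, k) 5^k = (1 + 5)^n by the binomial theorem.
For n = 29: (1 + 5)^29 = 6^29 = 36845653286788892983296.

36845653286788892983296


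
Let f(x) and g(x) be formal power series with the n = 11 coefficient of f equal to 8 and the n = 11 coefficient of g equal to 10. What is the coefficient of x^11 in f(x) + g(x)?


Addition of formal power series is termwise.
The coefficient of x^11 in f + g = 8 + 10
= 18

18


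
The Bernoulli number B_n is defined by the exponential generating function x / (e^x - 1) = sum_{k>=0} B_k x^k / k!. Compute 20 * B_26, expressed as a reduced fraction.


Bernoulli numbers can also be computed recursively via B_0 = 1 and sum_{j=0}^{m} C(m+1, j) B_j = 0 for m >= 1. Odd-index Bernoulli numbers vanish for k >= 3.
Computing B_26 = 8553103/6, so 20 * B_26 = 20 * 8553103/6 = 85531030/3.

85531030/3


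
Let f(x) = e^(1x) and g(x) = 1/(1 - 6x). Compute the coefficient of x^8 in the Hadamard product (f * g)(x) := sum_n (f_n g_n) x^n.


Expanding: f_k = 1^k/k! (from e^(1x)) and g_k = 6^k (from 1/(1 - 6x)). So the Hadamard coefficient (f * g)_k = 1^k 6^k / k! = (6)^k / k!.
For k = 8: 6^8/8! = 1679616/40320 = 1458/35.

1458/35


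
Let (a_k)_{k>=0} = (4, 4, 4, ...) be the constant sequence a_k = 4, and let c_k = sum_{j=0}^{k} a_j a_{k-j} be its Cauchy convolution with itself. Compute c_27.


Since a_j = 4 for all j >= 0, the convolution sum becomes
c_k = sum_{j=0}^{k} 4 * 4 = 16 * (k + 1).
Equivalently, the generating function of (a_k) is 4/(1 - x) and its square is 16/(1 - x)^2 = sum_{k>=0} 16(k + 1) x^k.
For k = 27: 16 * 28 = 448.

448


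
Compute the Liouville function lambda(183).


The Liouville function is lambda(k) = (-1)^Omega(k), where Omega(k) counts the prime factors of k with multiplicity.
Factoring: 183 = 3 * 61, so Omega(183) = 2.
lambda(183) = (-1)^2 = 1.

1


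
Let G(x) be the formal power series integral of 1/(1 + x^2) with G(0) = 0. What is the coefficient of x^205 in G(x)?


1/(1 + x^2) = sum_{j>=0} (-1)^j x^(2j). Integrating termwise with G(0) = 0:
G(x) = sum_{j>=0} (-1)^j x^(2j+1) / (2j+1) = arctan(x).
Only odd powers are nonzero. For x^205 write 205 = 2*102 + 1, giving
(-1)^102 / 205 = 1/205 = 1/205.

1/205


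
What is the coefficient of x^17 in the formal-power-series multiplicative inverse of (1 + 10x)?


The inverse is 1/(1 + 10x). Apply the geometric identity 1/(1 - y) = sum_{k>=0} y^k with y = -10x:
1/(1 + 10x) = sum_{k>=0} (-10)^k x^k.
So the coefficient of x^17 is (-10)^17 = -100000000000000000.

-100000000000000000


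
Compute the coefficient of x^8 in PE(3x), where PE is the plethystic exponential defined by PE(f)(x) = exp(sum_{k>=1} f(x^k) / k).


With f(x) = 3x, the exponent is sum_{k>=1} 3 x^k / k = 3 * (-ln(1 - x)). Exponentiating:
PE(3x) = exp(-3 ln(1 - x)) = 1/(1 - x)^3.
By the negative binomial expansion, [x^n] 1/(1 - x)^3 = C(n + 2, 2).
For n = 8: C(10, 2) = 45.

45


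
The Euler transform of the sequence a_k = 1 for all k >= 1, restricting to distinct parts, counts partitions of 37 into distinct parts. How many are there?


Partitions of 37 into distinct parts can be computed via generating function.
Product (1+x)(1+x^2)(1+x^3)...
The coefficient of x^37 = 760

760


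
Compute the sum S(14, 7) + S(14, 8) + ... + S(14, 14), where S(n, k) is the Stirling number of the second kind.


By definition, S(n, k) counts partitions of an n-set into exactly k nonempty blocks.
Computing row n = 14 for k = 7..14:
S(14, k): 49329280, 20912320, 5135130, 752752, 66066, 3367, 91, 1
Sum = 76199007.

76199007


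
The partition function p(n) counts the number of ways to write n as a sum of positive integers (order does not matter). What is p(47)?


Using the generating function prod_{k>=1} 1/(1-x^k), we compute p(47).
By dynamic programming over parts 1 through 47:
p(47) = 124754

124754


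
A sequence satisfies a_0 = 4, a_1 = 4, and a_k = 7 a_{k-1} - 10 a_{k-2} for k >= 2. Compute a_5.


The characteristic equation is t^2 - 7 t + 10 = 0, with roots r_1 = 5 and r_2 = 2 (so c_1 = r_1 + r_2, c_2 = -r_1 r_2 as required).
One can use the closed form a_n = A r_1^n + B r_2^n, but direct iteration is more reliable:
a_0 = 4, a_1 = 4, a_2 = -12, a_3 = -124, a_4 = -748, a_5 = -3996.
So a_5 = -3996.

-3996


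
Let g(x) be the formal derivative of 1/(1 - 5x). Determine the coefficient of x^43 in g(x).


Differentiate termwise: d/dx sum_{k>=0} 5^k x^k = sum_{k>=1} k 5^k x^(k-1) = sum_{j>=0} (j+1) 5^(j+1) x^j.
Equivalently, d/dx [1/(1 - 5x)] = 5/(1 - 5x)^2.
For j = 43: 44 * 5^44 = 44 * 5684341886080801486968994140625 = 250111042987555265426635742187500.

250111042987555265426635742187500


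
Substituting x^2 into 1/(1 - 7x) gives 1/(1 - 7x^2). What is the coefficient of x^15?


Since 1/(1 - 7x^2) only has even powers of x,
the coefficient of x^15 (odd) is 0.

0


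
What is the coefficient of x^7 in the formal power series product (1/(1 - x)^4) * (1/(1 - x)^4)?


Combine the factors: (1/(1 - x)^4) * (1/(1 - x)^4) = 1/(1 - x)^8.
Then use 1/(1 - x)^r = sum_{k>=0} C(k + r - 1, r - 1) x^k with r = 8 and k = 7:
C(14, 7) = 3432.

3432


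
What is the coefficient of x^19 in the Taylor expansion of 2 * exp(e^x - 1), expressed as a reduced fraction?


exp(e^x - 1) = sum_{k>=0} Bell_k x^k / k!, where Bell_k is the k-th Bell number.
So the coefficient of x^19 is 2 * Bell_19 / 19!.
Computing: Bell_19 = 5832742205057 and 19! = 121645100408832000, giving
2 * 5832742205057/121645100408832000 = 5832742205057/60822550204416000.

5832742205057/60822550204416000


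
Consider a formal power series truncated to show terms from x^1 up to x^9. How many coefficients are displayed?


From x^1 to x^9 inclusive, the count is 9 - 1 + 1 = 9.

9


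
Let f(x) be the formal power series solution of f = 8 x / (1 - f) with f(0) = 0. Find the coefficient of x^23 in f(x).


Apply Lagrange inversion: f = 8 x * phi(f) with phi(t) = 1/(1 - t), so
[x^n] f = 8^n * (1/n) [t^(n-1)] phi(t)^n = 8^n * (1/n) [t^(n-1)] (1 - t)^(-n) = 8^n * (1/n) C(2n - 2, n - 1) = 8^n * C_{n-1}.
For n = 23: C_22 = C(44, 22) / 23 = 2104098963720/23 = 91482563640.
With the 8^23 = 590295810358705651712 factor, the coefficient is 590295810358705651712 * 91482563640 = 54001774037565661010770714951680.

54001774037565661010770714951680


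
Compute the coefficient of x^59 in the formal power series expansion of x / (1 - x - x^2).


Let f(x) = sum_{k>=0} a_k x^k. Multiplying f(x) * (1 - x - x^2) = x and matching coefficients gives a_0 = 0, a_1 = 1, and a_k = a_{k-1} + a_{k-2} for k >= 2. These are the Fibonacci numbers F_k.
Iterating from F_0 = 0, F_1 = 1:
F_0=0, F_1=1, F_2=1, F_3=2, F_4=3, F_5=5, F_6=8, F_7=13, F_8=21, F_9=34, ...
F_59 = 956722026041.

956722026041


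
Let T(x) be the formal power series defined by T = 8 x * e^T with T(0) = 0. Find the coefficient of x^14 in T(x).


Apply the Lagrange inversion formula: if T = 8 x * phi(T) with phi(t) = e^t, then
[x^n] T = 8^n * (1/n) [t^(n-1)] phi(t)^n = 8^n * (1/n) [t^(n-1)] e^(n t) = 8^n * (1/n) * n^(n-1) / (n-1)! = 8^n * n^(n-1) / n!.
When c = 1 this is the Cayley count of rooted labeled trees on n vertices, divided by n!.
For n = 14: 8^14 * 14^13 / 14! = 4398046511104 * 793714773254144/87178291200 = 34785499933455142617088/868725.

34785499933455142617088/868725


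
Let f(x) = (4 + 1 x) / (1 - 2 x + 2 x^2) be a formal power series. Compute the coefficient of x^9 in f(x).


Write f(x) = sum_{k>=0} a_k x^k. Multiplying both sides by 1 - 2 x + 2 x^2 gives
(1 - 2 x + 2 x^2) sum_{k>=0} a_k x^k = 4 + 1 x.
Matching coefficients:
 x^0: a_0 = 4
 x^1: a_1 - 2 a_0 = 1  =>  a_1 = 2*4 + 1 = 9
 x^k (k >= 2): a_k = 2 a_{k-1} - 2 a_{k-2}.
Iterating: a_2 = 10, a_3 = 2, a_4 = -16, a_5 = -36, a_6 = -40, a_7 = -8, a_8 = 64, a_9 = 144.
So the coefficient of x^9 is 144.

144


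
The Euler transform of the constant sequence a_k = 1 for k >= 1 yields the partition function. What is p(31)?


The Euler transform converts the sequence a_k = 1 into the number of integer partitions.
Using the recurrence or dynamic programming:
p(31) = 6842

6842


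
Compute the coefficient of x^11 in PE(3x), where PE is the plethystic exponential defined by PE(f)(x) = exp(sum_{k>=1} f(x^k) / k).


With f(x) = 3x, the exponent is sum_{k>=1} 3 x^k / k = 3 * (-ln(1 - x)). Exponentiating:
PE(3x) = exp(-3 ln(1 - x)) = 1/(1 - x)^3.
By the negative binomial expansion, [x^n] 1/(1 - x)^3 = C(n + 2, 2).
For n = 11: C(13, 2) = 78.

78


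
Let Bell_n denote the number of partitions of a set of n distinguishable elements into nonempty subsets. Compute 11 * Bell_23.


Bell_23 can be computed from the Bell triangle or from Dobinski's identity Bell_n = (1/e) * sum_{k>=0} k^n / k!.
Computing Bell_23 = 44152005855084346.
Then 11 * 44152005855084346 = 485672064405927806.

485672064405927806


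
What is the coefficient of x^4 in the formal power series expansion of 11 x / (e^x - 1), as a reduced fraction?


The exponential generating function for Bernoulli numbers is
x / (e^x - 1) = sum_{k>=0} B_k x^k / k!.
So the coefficient of x^4 in 11 x / (e^x - 1) is 11 B_4 / 4!.
Computing: B_4 = -1/30, 4! = 24, giving
11 * -1/30 / 24 = -11/720.

-11/720


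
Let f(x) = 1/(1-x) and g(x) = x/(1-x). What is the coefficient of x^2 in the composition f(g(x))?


First simplify the composition: f(g(x)) = 1/(1 - x/(1-x)) = (1-x)/((1-x) - x) = (1-x)/(1-2x).
Now extract the coefficient. Write (1-x)/(1-2x) = 1/(1-2x) - x/(1-2x).
The coefficient of x^n in 1/(1-2x) is 2^n, and in x/(1-2x) is 2^(n-1) (for n >= 1).
So the coefficient of x^2 is 2^2 - 2^1 = 4 - 2 = 2.

2


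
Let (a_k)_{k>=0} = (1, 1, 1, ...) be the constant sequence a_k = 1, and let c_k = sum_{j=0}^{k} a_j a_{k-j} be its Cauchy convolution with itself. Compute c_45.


Since a_j = 1 for all j >= 0, the convolution sum becomes
c_k = sum_{j=0}^{k} 1 * 1 = 1 * (k + 1).
Equivalently, the generating function of (a_k) is 1/(1 - x) and its square is 1/(1 - x)^2 = sum_{k>=0} 1(k + 1) x^k.
For k = 45: 1 * 46 = 46.

46


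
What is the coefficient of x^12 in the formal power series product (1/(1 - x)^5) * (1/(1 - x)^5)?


Combine the factors: (1/(1 - x)^5) * (1/(1 - x)^5) = 1/(1 - x)^10.
Then use 1/(1 - x)^r = sum_{k>=0} C(k + r - 1, r - 1) x^k with r = 10 and k = 12:
C(21, 9) = 293930.

293930


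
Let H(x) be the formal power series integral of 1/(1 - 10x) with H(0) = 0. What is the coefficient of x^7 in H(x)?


1/(1 - 10x) = sum_{k>=0} 10^k x^k. Integrating termwise with H(0) = 0:
H(x) = sum_{k>=0} 10^k x^(k+1) / (k+1) = sum_{m>=1} 10^(m-1) x^m / m.
For m = 7: 10^6/7 = 1000000/7 = 1000000/7.

1000000/7


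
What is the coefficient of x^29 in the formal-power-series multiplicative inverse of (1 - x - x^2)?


Let the inverse be f(x) = sum_{k>=0} a_k x^k. From f(x) * (1 - x - x^2) = 1 and matching coefficients:
 x^0: a_0 = 1.
 x^1: a_1 - a_0 = 0, so a_1 = 1.
 x^k (k >= 2): a_k - a_{k-1} - a_{k-2} = 0, i.e. a_k = a_{k-1} + a_{k-2}.
This is the Fibonacci-type recurrence shifted so that a_0 = a_1 = 1.
Iterating: a_0=1, a_1=1, a_2=2, a_3=3, a_4=5, a_5=8, a_6=13, a_7=21, a_8=34, a_9=55, ...
a_29 = 832040.

832040


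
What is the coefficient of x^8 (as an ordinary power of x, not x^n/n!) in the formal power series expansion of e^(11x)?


The exponential series is e^y = sum_{k>=0} y^k / k!. Substituting y = 11x gives
e^(11x) = sum_{k>=0} 11^k x^k / k!.
So the coefficient of x^n is a^n/n! with a = 11, n = 8:
11^8 / 8! = 214358881/40320 = 214358881/40320

214358881/40320


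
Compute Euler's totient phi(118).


phi(n) counts integers in [1, n] coprime to n. Using the multiplicative formula phi(n) = n * prod_{p | n} (1 - 1/p):
118 = 2 * 59, so
phi(118) = 118 * (1 - 1/2) * (1 - 1/59) = 58.

58


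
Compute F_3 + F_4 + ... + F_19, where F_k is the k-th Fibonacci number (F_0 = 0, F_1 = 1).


Use the identity sum_{k=0}^{N} F_k = F_{N+2} - 1 (which follows from F_{k+2} - F_{k+1} = F_k). Then
sum_{k=3}^{19} F_k = (F_{21} - 1) - (F_{4} - 1) = F_{21} - F_{4}.
Computing: F_{21} = 10946, F_{4} = 3, so
Sum = 10946 - 3 = 10943.

10943


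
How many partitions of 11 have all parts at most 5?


Using the generating function (1-x)^(-1)(1-x^2)^(-1)...(1-x^5)^(-1),
the coefficient of x^11 counts these restricted partitions.
Result = 37

37


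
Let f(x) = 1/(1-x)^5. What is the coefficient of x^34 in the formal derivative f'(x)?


Differentiate: d/dx [ 1/(1-x)^r ] = r / (1-x)^(r+1).
Here r = 5, so f'(x) = 5 / (1-x)^6.
The expansion of 1/(1-x)^(r+1) has coefficient of x^n equal to C(n+r, r).
So the coefficient of x^34 in f'(x) is
5 * C(39, 5) = 5 * 575757 = 2878785

2878785


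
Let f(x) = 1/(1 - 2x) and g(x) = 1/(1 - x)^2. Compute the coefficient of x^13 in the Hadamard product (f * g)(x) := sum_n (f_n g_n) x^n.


f has coefficients f_k = 2^k. For g = 1/(1 - x)^2 the coefficient is g_k = C(k + 1, 1) = k + 1. The Hadamard coefficient is (f * g)_k = 2^k * (k + 1).
For k = 13: 2^13 * 14 = 8192 * 14 = 114688.

114688


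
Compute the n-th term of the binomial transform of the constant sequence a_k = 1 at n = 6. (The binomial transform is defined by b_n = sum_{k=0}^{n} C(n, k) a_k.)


With a_k = 1 for all k, b_n = sum_{k=0}^{n} C(n, k) = 2^n by the binomial theorem.
For n = 6: 2^6 = 64.

64


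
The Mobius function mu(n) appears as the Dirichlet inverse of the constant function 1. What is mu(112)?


112 has a squared prime factor, so mu(112) = 0.
Factorization reveals a repeated prime.

0


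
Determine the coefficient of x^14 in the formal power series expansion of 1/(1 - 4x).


The geometric series identity gives 1/(1 - c x) = sum_{k>=0} c^k x^k, so the coefficient of x^k is c^k.
Here c = 4 and k = 14.
Computing: 4^14 = 268435456

268435456


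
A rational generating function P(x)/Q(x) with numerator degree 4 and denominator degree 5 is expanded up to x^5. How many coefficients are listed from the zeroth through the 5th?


Expanding up to x^5 gives the coefficients for x^0, x^1, ..., x^5.
That is 5 + 1 = 6 coefficients in total.

6


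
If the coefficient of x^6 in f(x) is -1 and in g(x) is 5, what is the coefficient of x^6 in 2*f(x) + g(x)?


Scalar multiplication scales coefficients: 2 * -1 = -2.
Then add the g coefficient: -2 + 5
= 3

3


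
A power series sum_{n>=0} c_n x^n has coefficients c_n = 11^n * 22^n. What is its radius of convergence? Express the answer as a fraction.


By the root test (Cauchy-Hadamard), the radius is R = 1 / limsup_n |c_n|^(1/n).
Here |c_n|^(1/n) = (11^n * 22^n)^(1/n) = 11 * 22 = 242 for all n.
So R = 1/242 = 1/242.

1/242


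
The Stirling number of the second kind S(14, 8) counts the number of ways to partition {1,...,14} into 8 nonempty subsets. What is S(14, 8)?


Using the explicit formula S(n,k) = (1/k!) sum_{j=0}^{k} (-1)^(k-j) C(k,j) j^n:
S(14, 8) = 20912320
Equivalently, S(n,k) is n! times the coefficient of x^n in the EGF (e^x - 1)^k / k!.

20912320


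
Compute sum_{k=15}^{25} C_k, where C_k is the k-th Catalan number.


C_15 through C_25: 9694845, 35357670, 129644790, 477638700, 1767263190, 6564120420, 24466267020, 91482563640, 343059613650, 1289904147324, 4861946401452
Sum = 9694845 + 35357670 + 129644790 + 477638700 + 1767263190 + 6564120420 + 24466267020 + 91482563640 + 343059613650 + 1289904147324 + 4861946401452
= 6619842712701

6619842712701


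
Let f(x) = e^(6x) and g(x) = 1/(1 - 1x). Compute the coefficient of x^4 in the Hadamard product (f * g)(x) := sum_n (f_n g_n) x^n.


Expanding: f_k = 6^k/k! (from e^(6x)) and g_k = 1^k (from 1/(1 - 1x)). So the Hadamard coefficient (f * g)_k = 6^k 1^k / k! = (6)^k / k!.
For k = 4: 6^4/4! = 1296/24 = 54.

54


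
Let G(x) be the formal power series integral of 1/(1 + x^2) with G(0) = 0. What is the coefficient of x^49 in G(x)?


1/(1 + x^2) = sum_{j>=0} (-1)^j x^(2j). Integrating termwise with G(0) = 0:
G(x) = sum_{j>=0} (-1)^j x^(2j+1) / (2j+1) = arctan(x).
Only odd powers are nonzero. For x^49 write 49 = 2*24 + 1, giving
(-1)^24 / 49 = 1/49 = 1/49.

1/49


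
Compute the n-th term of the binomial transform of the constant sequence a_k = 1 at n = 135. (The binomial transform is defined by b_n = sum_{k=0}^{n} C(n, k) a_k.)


With a_k = 1 for all k, b_n = sum_{k=0}^{n} C(n, k) = 2^n by the binomial theorem.
For n = 135: 2^135 = 43556142965880123323311949751266331066368.

43556142965880123323311949751266331066368


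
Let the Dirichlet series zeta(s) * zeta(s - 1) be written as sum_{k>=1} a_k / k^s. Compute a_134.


Convolution gives a_k = sum_{d | k} d * 1 = sum_{d | k} d = sigma(k), the sum of positive divisors of k.
For k = 134, the divisors are 1, 2, 67, 134, so
sigma(134) = 1 + 2 + 67 + 134 = 204.

204


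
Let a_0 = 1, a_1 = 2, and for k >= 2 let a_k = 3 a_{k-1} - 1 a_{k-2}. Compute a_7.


Iterating the recurrence forward:
a_0 = 1
a_1 = 2
a_2 = 3*2 - 1*1 = 5
a_3 = 3*5 - 1*2 = 13
a_4 = 3*13 - 1*5 = 34
a_5 = 3*34 - 1*13 = 89
a_6 = 3*89 - 1*34 = 233
a_7 = 3*233 - 1*89 = 610
So a_7 = 610.

610


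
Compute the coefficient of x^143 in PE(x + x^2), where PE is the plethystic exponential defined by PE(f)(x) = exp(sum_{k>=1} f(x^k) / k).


With f(x) = x + x^2, the exponent is sum_{k>=1} (x^k + x^(2k)) / k = -ln(1 - x) - ln(1 - x^2). Exponentiating:
PE(x + x^2) = 1 / ((1 - x)(1 - x^2)).
This is the generating function for partitions of n into parts of size 1 or 2. The number of 2's can be any j in 0..71, and the rest are 1's, so
[x^143] = floor(143/2) + 1 = 72.

72


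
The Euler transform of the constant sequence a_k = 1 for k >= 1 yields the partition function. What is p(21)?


The Euler transform converts the sequence a_k = 1 into the number of integer partitions.
Using the recurrence or dynamic programming:
p(21) = 792

792


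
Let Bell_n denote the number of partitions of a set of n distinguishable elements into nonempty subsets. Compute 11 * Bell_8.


Bell_8 can be computed from the Bell triangle or from Dobinski's identity Bell_n = (1/e) * sum_{k>=0} k^n / k!.
Computing Bell_8 = 4140.
Then 11 * 4140 = 45540.

45540


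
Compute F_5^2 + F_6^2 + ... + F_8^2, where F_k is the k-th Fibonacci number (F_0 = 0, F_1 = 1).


There is a standard identity sum_{k=0}^{N} F_k^2 = F_N * F_{N+1} (proved inductively from the telescoping relation F_k^2 = F_k F_{k+1} - F_{k-1} F_k). Then
sum_{k=5}^{8} F_k^2 = F_8 F_9 - F_4 F_5.
Computing: F_8 = 21, F_9 = 34, F_4 = 3, F_5 = 5.
Sum = 21 * 34 - 3 * 5 = 699.

699


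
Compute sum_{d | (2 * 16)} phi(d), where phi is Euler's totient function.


First, 2 * 16 = 32. One classical identity is sum_{d | n} phi(d) = n (each k in [1, n] has a unique gcd with n, and among the k's with gcd(k, n) = n/d there are phi(d) of them). So the sum equals 32. We also verify directly:
Divisors of 32: 1, 2, 4, 8, 16, 32.
phi values: 1, 1, 2, 4, 8, 16.
Sum = 32.

32


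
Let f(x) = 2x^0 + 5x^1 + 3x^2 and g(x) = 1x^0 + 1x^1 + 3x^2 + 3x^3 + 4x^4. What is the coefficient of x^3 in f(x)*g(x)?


Cauchy product at x^3:
2*3 + 5*3 + 3*1
= 24

24


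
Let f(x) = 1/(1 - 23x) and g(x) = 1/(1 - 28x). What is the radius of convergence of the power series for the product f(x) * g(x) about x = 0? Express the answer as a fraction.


The radius of 1/(1 - 23x) is 1/23 (nearest singularity at x = 1/23), and the radius of 1/(1 - 28x) is 1/28.
The product f(x)*g(x) = 1/((1 - 23x)(1 - 28x)) has singularities at both 1/23 and 1/28, so its radius of convergence is the distance to the nearest one:
min(1/23, 1/28) = 1/28.

1/28


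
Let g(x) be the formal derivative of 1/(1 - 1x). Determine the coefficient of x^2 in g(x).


Differentiate termwise: d/dx sum_{k>=0} 1^k x^k = sum_{k>=1} k 1^k x^(k-1) = sum_{j>=0} (j+1) 1^(j+1) x^j.
Equivalently, d/dx [1/(1 - 1x)] = 1/(1 - 1x)^2.
For j = 2: 3 * 1^3 = 3 * 1 = 3.

3


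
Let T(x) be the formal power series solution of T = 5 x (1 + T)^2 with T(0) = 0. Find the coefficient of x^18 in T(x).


Apply the Lagrange inversion formula: if T = 5 x * phi(T) with phi(t) = (1 + t)^2, then [x^n] T = 5^n * (1/n) [t^(n-1)] phi(t)^n = 5^n * (1/n) [t^(n-1)] (1 + t)^(2n) = 5^n * (1/n) C(2n, n-1).
Using the identity C(2n, n-1) = C(2n, n) * n / (n+1), the unscaled factor equals C(2n, n) / (n+1) = C_n, the n-th Catalan number.
For n = 18: C_18 = C(36, 18) / 19 = 9075135300/19 = 477638700.
With the 5^18 = 3814697265625 factor, the coefficient is 3814697265625 * 477638700 = 1822047042846679687500.

1822047042846679687500


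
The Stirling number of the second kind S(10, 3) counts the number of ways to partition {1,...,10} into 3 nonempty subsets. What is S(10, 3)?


Using the explicit formula S(n,k) = (1/k!) sum_{j=0}^{k} (-1)^(k-j) C(k,j) j^n:
S(10, 3) = 9330
Equivalently, S(n,k) is n! times the coefficient of x^n in the EGF (e^x - 1)^k / k!.

9330


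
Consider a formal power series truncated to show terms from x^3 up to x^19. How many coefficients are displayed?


From x^3 to x^19 inclusive, the count is 19 - 3 + 1 = 17.

17


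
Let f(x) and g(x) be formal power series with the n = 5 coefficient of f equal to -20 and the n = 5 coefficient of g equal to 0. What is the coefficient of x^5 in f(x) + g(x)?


Addition of formal power series is termwise.
The coefficient of x^5 in f + g = -20 + 0
= -20

-20


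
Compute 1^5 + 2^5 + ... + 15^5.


This power sum has a closed form given by Faulhaber's formula
sum_{k=1}^{m} k^p = (1 / (p + 1)) * sum_{j=0}^{p} C(p + 1, j) B_j m^(p + 1 - j),
but for small m direct computation is fastest:
1 + 32 + 243 + 1024 + 3125 + 7776 + 16807 + 32768 + 59049 + 100000 + 161051 + 248832 + 371293 + 537824 + 759375 = 2299200.

2299200


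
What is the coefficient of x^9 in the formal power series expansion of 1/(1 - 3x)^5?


The general identity 1/(1 - c x)^r = sum_{k>=0} c^k C(k + r - 1, r - 1) x^k follows by substituting y = c x into 1/(1 - y)^r = sum_{k>=0} C(k + r - 1, r - 1) y^k.
For c = 3, r = 5, k = 9:
3^9 * C(13, 4) = 19683 * 715 = 14073345.

14073345


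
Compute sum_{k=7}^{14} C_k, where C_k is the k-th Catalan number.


C_7 through C_14: 429, 1430, 4862, 16796, 58786, 208012, 742900, 2674440
Sum = 429 + 1430 + 4862 + 16796 + 58786 + 208012 + 742900 + 2674440
= 3707655

3707655


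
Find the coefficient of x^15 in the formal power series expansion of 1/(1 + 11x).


Write 1/(1 + c x) = 1/(1 - (-c) x) and apply the geometric-series identity
1/(1 - y) = sum_{k>=0} y^k to get 1/(1 + c x) = sum_{k>=0} (-c)^k x^k.
So the coefficient of x^k is (-c)^k = (-1)^k * c^k.
Here c = 11 and k = 15:
(-11)^15 = -1 * 4177248169415651 = -4177248169415651

-4177248169415651


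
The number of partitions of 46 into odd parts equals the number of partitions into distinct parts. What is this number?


Computing partitions of 46 into odd parts (1, 3, 5, ...):
Using the generating function prod_{k>=0} 1/(1-x^(2k+1)),
the count is 2304

2304


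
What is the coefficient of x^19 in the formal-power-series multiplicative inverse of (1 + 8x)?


The inverse is 1/(1 + 8x). Apply the geometric identity 1/(1 - y) = sum_{k>=0} y^k with y = -8x:
1/(1 + 8x) = sum_{k>=0} (-8)^k x^k.
So the coefficient of x^19 is (-8)^19 = -144115188075855872.

-144115188075855872


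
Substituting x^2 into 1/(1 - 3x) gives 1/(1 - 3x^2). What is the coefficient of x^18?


The coefficient of x^(2m) in 1/(1 - 3x^2) is 3^m.
With n = 18 = 2*9, the coefficient is 3^9 = 19683.

19683


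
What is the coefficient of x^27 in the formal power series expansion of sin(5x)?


The Maclaurin series is sin(t) = sum_{k>=0} (-1)^k t^(2k+1) / (2k+1)!, so substituting t = 5x, only odd powers of x are nonzero, with coefficient of x^(2k+1) equal to (-1)^k 5^(2k+1) / (2k+1)!.
Write 27 = 2*13 + 1, giving the coefficient (-1)^13 * 5^27 / 27! = -7450580596923828125/10888869450418352160768000000 = -476837158203125/696887644826774538289152.

-476837158203125/696887644826774538289152


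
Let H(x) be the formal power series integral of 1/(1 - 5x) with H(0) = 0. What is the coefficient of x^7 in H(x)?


1/(1 - 5x) = sum_{k>=0} 5^k x^k. Integrating termwise with H(0) = 0:
H(x) = sum_{k>=0} 5^k x^(k+1) / (k+1) = sum_{m>=1} 5^(m-1) x^m / m.
For m = 7: 5^6/7 = 15625/7 = 15625/7.

15625/7


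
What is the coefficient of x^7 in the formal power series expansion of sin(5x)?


The Maclaurin series is sin(t) = sum_{k>=0} (-1)^k t^(2k+1) / (2k+1)!, so substituting t = 5x, only odd powers of x are nonzero, with coefficient of x^(2k+1) equal to (-1)^k 5^(2k+1) / (2k+1)!.
Write 7 = 2*3 + 1, giving the coefficient (-1)^3 * 5^7 / 7! = -78125/5040 = -15625/1008.

-15625/1008


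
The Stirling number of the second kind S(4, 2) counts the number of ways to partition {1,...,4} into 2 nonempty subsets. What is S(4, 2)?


Using the explicit formula S(n,k) = (1/k!) sum_{j=0}^{k} (-1)^(k-j) C(k,j) j^n:
S(4, 2) = 7
Equivalently, S(n,k) is n! times the coefficient of x^n in the EGF (e^x - 1)^k / k!.

7


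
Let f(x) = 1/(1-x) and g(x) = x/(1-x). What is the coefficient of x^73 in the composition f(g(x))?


First simplify the composition: f(g(x)) = 1/(1 - x/(1-x)) = (1-x)/((1-x) - x) = (1-x)/(1-2x).
Now extract the coefficient. Write (1-x)/(1-2x) = 1/(1-2x) - x/(1-2x).
The coefficient of x^n in 1/(1-2x) is 2^n, and in x/(1-2x) is 2^(n-1) (for n >= 1).
So the coefficient of x^73 is 2^73 - 2^72 = 9444732965739290427392 - 4722366482869645213696 = 4722366482869645213696.

4722366482869645213696


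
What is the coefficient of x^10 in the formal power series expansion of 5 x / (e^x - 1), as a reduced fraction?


The exponential generating function for Bernoulli numbers is
x / (e^x - 1) = sum_{k>=0} B_k x^k / k!.
So the coefficient of x^10 in 5 x / (e^x - 1) is 5 B_10 / 10!.
Computing: B_10 = 5/66, 10! = 3628800, giving
5 * 5/66 / 3628800 = 1/9580032.

1/9580032


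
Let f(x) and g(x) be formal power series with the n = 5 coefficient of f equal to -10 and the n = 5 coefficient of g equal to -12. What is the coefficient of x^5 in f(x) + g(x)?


Addition of formal power series is termwise.
The coefficient of x^5 in f + g = -10 + -12
= -22

-22


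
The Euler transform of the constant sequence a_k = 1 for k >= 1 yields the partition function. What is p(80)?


The Euler transform converts the sequence a_k = 1 into the number of integer partitions.
Using the recurrence or dynamic programming:
p(80) = 15796476

15796476


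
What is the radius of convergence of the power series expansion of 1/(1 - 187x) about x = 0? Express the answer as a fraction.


Expanding 1/(1 - 187x) = sum_{k>=0} 187^k x^k, the series converges when |187x| < 1, i.e., |x| < 1/187.
So the radius of convergence is 1/187 = 1/187.

1/187


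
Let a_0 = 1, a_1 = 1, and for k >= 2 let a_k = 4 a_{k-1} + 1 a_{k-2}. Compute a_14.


Iterating the recurrence forward:
a_0 = 1
a_1 = 1
a_2 = 4*1 + 1*1 = 5
a_3 = 4*5 + 1*1 = 21
a_4 = 4*21 + 1*5 = 89
a_5 = 4*89 + 1*21 = 377
a_6 = 4*377 + 1*89 = 1597
a_7 = 4*1597 + 1*377 = 6765
a_8 = 4*6765 + 1*1597 = 28657
a_9 = 4*28657 + 1*6765 = 121393
a_10 = 4*121393 + 1*28657 = 514229
a_11 = 4*514229 + 1*121393 = 2178309
a_12 = 4*2178309 + 1*514229 = 9227465
a_13 = 4*9227465 + 1*2178309 = 39088169
a_14 = 4*39088169 + 1*9227465 = 165580141
So a_14 = 165580141.

165580141


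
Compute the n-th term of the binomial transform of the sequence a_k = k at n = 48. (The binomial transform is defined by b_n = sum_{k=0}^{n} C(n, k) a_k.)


With a_k = k, b_n = sum_{k=0}^{n} C(n, k) k. Using k * C(n, k) = n * C(n-1, k-1) gives b_n = n * sum_{k>=1} C(n-1, k-1) = n * 2^(n-1).
For n = 48: 48 * 2^47 = 48 * 140737488355328 = 6755399441055744.

6755399441055744


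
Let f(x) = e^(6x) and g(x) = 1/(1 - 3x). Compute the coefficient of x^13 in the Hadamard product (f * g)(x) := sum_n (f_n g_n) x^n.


Expanding: f_k = 6^k/k! (from e^(6x)) and g_k = 3^k (from 1/(1 - 3x)). So the Hadamard coefficient (f * g)_k = 6^k 3^k / k! = (18)^k / k!.
For k = 13: 18^13/13! = 20822964865671168/6227020800 = 83682825624/25025.

83682825624/25025


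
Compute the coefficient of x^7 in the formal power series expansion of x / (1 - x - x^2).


Let f(x) = sum_{k>=0} a_k x^k. Multiplying f(x) * (1 - x - x^2) = x and matching coefficients gives a_0 = 0, a_1 = 1, and a_k = a_{k-1} + a_{k-2} for k >= 2. These are the Fibonacci numbers F_k.
Iterating from F_0 = 0, F_1 = 1:
F_0=0, F_1=1, F_2=1, F_3=2, F_4=3, F_5=5, F_6=8, F_7=13
F_7 = 13.

13


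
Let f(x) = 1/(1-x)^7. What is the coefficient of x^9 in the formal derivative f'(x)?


Differentiate: d/dx [ 1/(1-x)^r ] = r / (1-x)^(r+1).
Here r = 7, so f'(x) = 7 / (1-x)^8.
The expansion of 1/(1-x)^(r+1) has coefficient of x^n equal to C(n+r, r).
So the coefficient of x^9 in f'(x) is
7 * C(16, 7) = 7 * 11440 = 80080

80080


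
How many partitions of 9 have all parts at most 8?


Using the generating function (1-x)^(-1)(1-x^2)^(-1)...(1-x^8)^(-1),
the coefficient of x^9 counts these restricted partitions.
Result = 29

29


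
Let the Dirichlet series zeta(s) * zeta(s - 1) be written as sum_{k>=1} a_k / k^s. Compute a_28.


Convolution gives a_k = sum_{d | k} d * 1 = sum_{d | k} d = sigma(k), the sum of positive divisors of k.
For k = 28, the divisors are 1, 2, 4, 7, 14, 28, so
sigma(28) = 1 + 2 + 4 + 7 + 14 + 28 = 56.

56


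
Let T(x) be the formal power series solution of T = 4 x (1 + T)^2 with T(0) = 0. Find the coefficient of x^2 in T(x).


Apply the Lagrange inversion formula: if T = 4 x * phi(T) with phi(t) = (1 + t)^2, then [x^n] T = 4^n * (1/n) [t^(n-1)] phi(t)^n = 4^n * (1/n) [t^(n-1)] (1 + t)^(2n) = 4^n * (1/n) C(2n, n-1).
Using the identity C(2n, n-1) = C(2n, n) * n / (n+1), the unscaled factor equals C(2n, n) / (n+1) = C_n, the n-th Catalan number.
For n = 2: C_2 = C(4, 2) / 3 = 6/3 = 2.
With the 4^2 = 16 factor, the coefficient is 16 * 2 = 32.

32


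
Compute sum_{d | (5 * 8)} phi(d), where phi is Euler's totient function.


First, 5 * 8 = 40. One classical identity is sum_{d | n} phi(d) = n (each k in [1, n] has a unique gcd with n, and among the k's with gcd(k, n) = n/d there are phi(d) of them). So the sum equals 40. We also verify directly:
Divisors of 40: 1, 2, 4, 5, 8, 10, 20, 40.
phi values: 1, 1, 2, 4, 4, 4, 8, 16.
Sum = 40.

40


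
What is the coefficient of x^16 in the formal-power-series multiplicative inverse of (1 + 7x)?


The inverse is 1/(1 + 7x). Apply the geometric identity 1/(1 - y) = sum_{k>=0} y^k with y = -7x:
1/(1 + 7x) = sum_{k>=0} (-7)^k x^k.
So the coefficient of x^16 is (-7)^16 = 33232930569601.

33232930569601


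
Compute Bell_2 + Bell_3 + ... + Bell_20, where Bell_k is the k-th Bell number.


Recall Bell_k counts set partitions of a k-set (with Bell_0 = 1 by convention).
Bell_2 through Bell_20: 2, 5, 15, 52, 203, 877, 4140, 21147, 115975, 678570, 4213597, 27644437, 190899322, 1382958545, 10480142147, 82864869804, 682076806159, 5832742205057, 51724158235372
Sum = 2 + 5 + 15 + 52 + 203 + 877 + 4140 + 21147 + 115975 + 678570 + 4213597 + 27644437 + 190899322 + 1382958545 + 10480142147 + 82864869804 + 682076806159 + 5832742205057 + 51724158235372 = 58333928795426.

58333928795426


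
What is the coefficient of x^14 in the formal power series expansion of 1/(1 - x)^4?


The expansion 1/(1 - x)^r = sum_{k>=0} C(k + r - 1, r - 1) x^k follows from the multiset / negative-binomial theorem (or from repeated differentiation of the geometric series).
For r = 4 and k = 14:
C(17, 3) = 355687428096000 / (6 * 87178291200) = 680.

680


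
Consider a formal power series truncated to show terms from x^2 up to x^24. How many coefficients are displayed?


From x^2 to x^24 inclusive, the count is 24 - 2 + 1 = 23.

23


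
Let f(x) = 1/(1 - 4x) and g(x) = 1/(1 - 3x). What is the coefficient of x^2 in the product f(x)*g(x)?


The coefficient of x^n in f*g is the Cauchy product: sum_{k=0}^{n} a^k * b^(n-k).
With a=4, b=3, n=2:
sum_{k=0}^{2} 4^k * 3^(2-k)
= 37

37


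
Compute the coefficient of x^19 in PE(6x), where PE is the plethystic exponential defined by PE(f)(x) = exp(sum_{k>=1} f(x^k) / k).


With f(x) = 6x, the exponent is sum_{k>=1} 6 x^k / k = 6 * (-ln(1 - x)). Exponentiating:
PE(6x) = exp(-6 ln(1 - x)) = 1/(1 - x)^6.
By the negative binomial expansion, [x^n] 1/(1 - x)^6 = C(n + 5, 5).
For n = 19: C(24, 5) = 42504.

42504


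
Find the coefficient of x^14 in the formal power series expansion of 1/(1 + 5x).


Write 1/(1 + c x) = 1/(1 - (-c) x) and apply the geometric-series identity
1/(1 - y) = sum_{k>=0} y^k to get 1/(1 + c x) = sum_{k>=0} (-c)^k x^k.
So the coefficient of x^k is (-c)^k = (-1)^k * c^k.
Here c = 5 and k = 14:
(-5)^14 = 1 * 6103515625 = 6103515625

6103515625


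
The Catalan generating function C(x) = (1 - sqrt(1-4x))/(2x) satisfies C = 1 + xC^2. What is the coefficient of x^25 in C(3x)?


Substituting x -> 3x scales the n-th coefficient by 3^n, so [x^25] C(3x) = 3^25 * C_25.
C_25 = C(2*25, 25)/(26) = 126410606437752/26 = 4861946401452.
So 3^25 * 4861946401452 = 847288609443 * 4861946401452 = 4119471805672662916111236.

4119471805672662916111236


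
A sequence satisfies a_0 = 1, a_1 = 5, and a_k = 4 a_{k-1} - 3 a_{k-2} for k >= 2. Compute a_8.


The characteristic equation is t^2 - 4 t + 3 = 0, with roots r_1 = 3 and r_2 = 1 (so c_1 = r_1 + r_2, c_2 = -r_1 r_2 as required).
One can use the closed form a_n = A r_1^n + B r_2^n, but direct iteration is more reliable:
a_0 = 1, a_1 = 5, a_2 = 17, a_3 = 53, a_4 = 161, a_5 = 485, a_6 = 1457, a_7 = 4373, a_8 = 13121.
So a_8 = 13121.

13121


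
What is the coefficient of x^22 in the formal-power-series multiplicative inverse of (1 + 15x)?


The inverse is 1/(1 + 15x). Apply the geometric identity 1/(1 - y) = sum_{k>=0} y^k with y = -15x:
1/(1 + 15x) = sum_{k>=0} (-15)^k x^k.
So the coefficient of x^22 is (-15)^22 = 74818276426792144775390625.

74818276426792144775390625


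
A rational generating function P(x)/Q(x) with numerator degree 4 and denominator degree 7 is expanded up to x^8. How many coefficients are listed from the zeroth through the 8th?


Expanding up to x^8 gives the coefficients for x^0, x^1, ..., x^8.
That is 8 + 1 = 9 coefficients in total.

9


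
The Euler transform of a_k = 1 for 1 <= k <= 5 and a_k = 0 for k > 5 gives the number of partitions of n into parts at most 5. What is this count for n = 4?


Partitions of 4 into parts at most 5:
Using generating function (1-x)^(-1)(1-x^2)^(-1)...(1-x^5)^(-1),
the coefficient of x^4 = 5

5


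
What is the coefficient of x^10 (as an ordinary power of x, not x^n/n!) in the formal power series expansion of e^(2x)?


The exponential series is e^y = sum_{k>=0} y^k / k!. Substituting y = 2x gives
e^(2x) = sum_{k>=0} 2^k x^k / k!.
So the coefficient of x^n is a^n/n! with a = 2, n = 10:
2^10 / 10! = 1024/3628800 = 4/14175

4/14175


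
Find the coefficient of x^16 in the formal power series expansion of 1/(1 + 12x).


Write 1/(1 + c x) = 1/(1 - (-c) x) and apply the geometric-series identity
1/(1 - y) = sum_{k>=0} y^k to get 1/(1 + c x) = sum_{k>=0} (-c)^k x^k.
So the coefficient of x^k is (-c)^k = (-1)^k * c^k.
Here c = 12 and k = 16:
(-12)^16 = 1 * 184884258895036416 = 184884258895036416

184884258895036416


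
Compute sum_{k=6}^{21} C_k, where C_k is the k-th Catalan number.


C_6 through C_21: 132, 429, 1430, 4862, 16796, 58786, 208012, 742900, 2674440, 9694845, 35357670, 129644790, 477638700, 1767263190, 6564120420, 24466267020
Sum = 132 + 429 + 1430 + 4862 + 16796 + 58786 + 208012 + 742900 + 2674440 + 9694845 + 35357670 + 129644790 + 477638700 + 1767263190 + 6564120420 + 24466267020
= 33453694422

33453694422


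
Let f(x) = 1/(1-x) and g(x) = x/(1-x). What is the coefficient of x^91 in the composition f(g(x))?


First simplify the composition: f(g(x)) = 1/(1 - x/(1-x)) = (1-x)/((1-x) - x) = (1-x)/(1-2x).
Now extract the coefficient. Write (1-x)/(1-2x) = 1/(1-2x) - x/(1-2x).
The coefficient of x^n in 1/(1-2x) is 2^n, and in x/(1-2x) is 2^(n-1) (for n >= 1).
So the coefficient of x^91 is 2^91 - 2^90 = 2475880078570760549798248448 - 1237940039285380274899124224 = 1237940039285380274899124224.

1237940039285380274899124224


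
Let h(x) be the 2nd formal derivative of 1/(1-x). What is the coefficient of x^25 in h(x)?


Differentiating 2 times: d^2/dx^2 [1/(1-x)] = 2!/(1-x)^3.
The expansion 1/(1-x)^3 = sum_{k>=0} C(k+2, 2) x^k, so the coefficient of x^n in 2!/(1-x)^3 is 2! * C(n+2, 2).
For n = 25: 2 * C(27, 2) = 2 * 351 = 702

702


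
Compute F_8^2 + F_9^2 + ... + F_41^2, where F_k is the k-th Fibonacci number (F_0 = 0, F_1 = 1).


There is a standard identity sum_{k=0}^{N} F_k^2 = F_N * F_{N+1} (proved inductively from the telescoping relation F_k^2 = F_k F_{k+1} - F_{k-1} F_k). Then
sum_{k=8}^{41} F_k^2 = F_41 F_42 - F_7 F_8.
Computing: F_41 = 165580141, F_42 = 267914296, F_7 = 13, F_8 = 21.
Sum = 165580141 * 267914296 - 13 * 21 = 44361286907595463.

44361286907595463


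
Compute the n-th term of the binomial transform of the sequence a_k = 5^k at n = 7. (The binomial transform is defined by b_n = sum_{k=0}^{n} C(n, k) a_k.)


With a_k = 5^k, b_n = sum_{k=0}^{n} C(n, k) 5^k = (1 + 5)^n by the binomial theorem.
For n = 7: (1 + 5)^7 = 6^7 = 279936.

279936


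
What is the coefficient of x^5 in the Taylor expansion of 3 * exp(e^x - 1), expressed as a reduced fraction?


exp(e^x - 1) = sum_{k>=0} Bell_k x^k / k!, where Bell_k is the k-th Bell number.
So the coefficient of x^5 is 3 * Bell_5 / 5!.
Computing: Bell_5 = 52 and 5! = 120, giving
3 * 52/120 = 13/10.

13/10


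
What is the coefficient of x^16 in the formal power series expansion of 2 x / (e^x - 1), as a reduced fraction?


The exponential generating function for Bernoulli numbers is
x / (e^x - 1) = sum_{k>=0} B_k x^k / k!.
So the coefficient of x^16 in 2 x / (e^x - 1) is 2 B_16 / 16!.
Computing: B_16 = -3617/510, 16! = 20922789888000, giving
2 * -3617/510 / 20922789888000 = -3617/5335311421440000.

-3617/5335311421440000


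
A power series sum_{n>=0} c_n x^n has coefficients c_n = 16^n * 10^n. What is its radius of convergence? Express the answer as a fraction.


By the root test (Cauchy-Hadamard), the radius is R = 1 / limsup_n |c_n|^(1/n).
Here |c_n|^(1/n) = (16^n * 10^n)^(1/n) = 16 * 10 = 160 for all n.
So R = 1/160 = 1/160.

1/160
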